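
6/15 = 2/5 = 0.40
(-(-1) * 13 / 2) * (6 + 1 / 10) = 793 / 20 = 39.65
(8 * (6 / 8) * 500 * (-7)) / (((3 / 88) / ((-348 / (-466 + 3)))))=-214368000 / 463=-462997.84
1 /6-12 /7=-65 /42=-1.55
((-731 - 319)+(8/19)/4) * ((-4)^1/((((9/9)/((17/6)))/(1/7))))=678232/399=1699.83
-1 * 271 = -271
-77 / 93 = -0.83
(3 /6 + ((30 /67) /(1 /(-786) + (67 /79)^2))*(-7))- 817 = -55345454909 /67423306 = -820.87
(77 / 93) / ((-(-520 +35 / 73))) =5621 / 3527025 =0.00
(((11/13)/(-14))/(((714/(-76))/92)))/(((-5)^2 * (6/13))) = 9614/187425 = 0.05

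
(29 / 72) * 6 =29 / 12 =2.42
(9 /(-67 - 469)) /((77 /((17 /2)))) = -153 /82544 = -0.00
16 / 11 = 1.45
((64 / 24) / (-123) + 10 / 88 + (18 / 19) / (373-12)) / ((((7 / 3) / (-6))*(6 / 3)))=-10532735 / 86615452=-0.12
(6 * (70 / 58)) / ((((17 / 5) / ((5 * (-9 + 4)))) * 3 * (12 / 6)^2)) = -4375 / 986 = -4.44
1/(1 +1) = 1/2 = 0.50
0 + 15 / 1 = 15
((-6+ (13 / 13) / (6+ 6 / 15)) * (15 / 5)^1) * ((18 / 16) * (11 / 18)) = -6171 / 512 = -12.05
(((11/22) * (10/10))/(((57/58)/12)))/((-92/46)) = -3.05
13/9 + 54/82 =776/369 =2.10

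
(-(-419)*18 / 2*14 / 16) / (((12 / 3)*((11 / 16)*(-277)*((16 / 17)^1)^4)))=-2204703837 / 399376384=-5.52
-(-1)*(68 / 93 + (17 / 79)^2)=451265 / 580413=0.78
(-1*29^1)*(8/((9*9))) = -232/81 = -2.86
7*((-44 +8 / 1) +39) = 21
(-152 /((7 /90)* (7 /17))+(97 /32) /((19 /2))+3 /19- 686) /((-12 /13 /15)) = 5259136415 /59584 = 88264.24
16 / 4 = 4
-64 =-64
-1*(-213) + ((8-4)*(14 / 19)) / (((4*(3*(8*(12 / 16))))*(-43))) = 1566182 / 7353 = 213.00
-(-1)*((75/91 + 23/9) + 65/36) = 16987/3276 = 5.19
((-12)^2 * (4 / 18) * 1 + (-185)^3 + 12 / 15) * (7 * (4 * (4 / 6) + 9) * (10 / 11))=-15512400890 / 33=-470072754.24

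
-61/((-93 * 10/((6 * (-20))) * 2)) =-122/31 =-3.94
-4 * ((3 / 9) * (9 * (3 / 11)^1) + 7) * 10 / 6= -1720 / 33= -52.12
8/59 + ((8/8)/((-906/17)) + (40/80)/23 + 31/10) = 19908161/6147210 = 3.24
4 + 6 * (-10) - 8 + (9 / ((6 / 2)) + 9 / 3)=-58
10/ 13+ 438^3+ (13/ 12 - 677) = 13108211509/ 156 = 84026996.85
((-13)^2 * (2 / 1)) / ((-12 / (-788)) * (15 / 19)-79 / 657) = -415596519 / 133066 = -3123.24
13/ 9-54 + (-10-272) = -3011/ 9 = -334.56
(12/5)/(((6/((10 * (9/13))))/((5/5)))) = 36/13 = 2.77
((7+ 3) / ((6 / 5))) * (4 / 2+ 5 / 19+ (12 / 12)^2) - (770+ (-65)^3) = 15611285 / 57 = 273882.19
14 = 14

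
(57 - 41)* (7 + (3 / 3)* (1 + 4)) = 192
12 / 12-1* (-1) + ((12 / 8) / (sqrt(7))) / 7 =3* sqrt(7) / 98 + 2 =2.08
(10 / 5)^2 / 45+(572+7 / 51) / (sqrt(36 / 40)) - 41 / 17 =-1777 / 765+29179 * sqrt(10) / 153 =600.76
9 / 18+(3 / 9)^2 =11 / 18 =0.61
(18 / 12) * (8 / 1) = 12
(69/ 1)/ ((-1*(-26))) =69/ 26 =2.65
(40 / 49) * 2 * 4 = 320 / 49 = 6.53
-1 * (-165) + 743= 908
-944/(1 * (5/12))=-11328/5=-2265.60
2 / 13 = 0.15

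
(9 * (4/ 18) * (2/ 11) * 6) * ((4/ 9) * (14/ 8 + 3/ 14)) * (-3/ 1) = -40/ 7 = -5.71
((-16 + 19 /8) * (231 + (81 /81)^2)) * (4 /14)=-6322 /7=-903.14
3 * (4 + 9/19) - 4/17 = 4259/323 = 13.19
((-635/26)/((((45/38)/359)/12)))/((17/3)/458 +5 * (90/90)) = -17725.72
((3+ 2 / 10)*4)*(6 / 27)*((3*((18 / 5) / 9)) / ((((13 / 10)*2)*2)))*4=512 / 195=2.63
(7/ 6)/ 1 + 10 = 67/ 6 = 11.17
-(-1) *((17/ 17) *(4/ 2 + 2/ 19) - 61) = -1119/ 19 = -58.89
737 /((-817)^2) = 737 /667489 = 0.00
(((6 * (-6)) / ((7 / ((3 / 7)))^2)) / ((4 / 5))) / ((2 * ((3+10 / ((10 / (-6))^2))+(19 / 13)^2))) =-342225 / 35448364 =-0.01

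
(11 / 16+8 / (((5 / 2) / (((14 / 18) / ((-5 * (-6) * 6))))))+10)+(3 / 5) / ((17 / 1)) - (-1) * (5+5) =11421731 / 550800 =20.74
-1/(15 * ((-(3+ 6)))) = 1/135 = 0.01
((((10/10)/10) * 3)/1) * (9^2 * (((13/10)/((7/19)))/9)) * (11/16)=73359/11200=6.55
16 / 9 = 1.78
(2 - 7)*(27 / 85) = -27 / 17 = -1.59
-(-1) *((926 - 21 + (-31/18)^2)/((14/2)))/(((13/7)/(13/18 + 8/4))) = 14414869/75816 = 190.13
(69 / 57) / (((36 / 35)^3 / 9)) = 986125 / 98496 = 10.01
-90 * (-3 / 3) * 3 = 270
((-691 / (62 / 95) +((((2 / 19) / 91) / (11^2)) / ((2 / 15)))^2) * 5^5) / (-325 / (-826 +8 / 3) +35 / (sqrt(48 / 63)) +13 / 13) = 1903479756481382937500 / 662377596246907541 - 89786780966102968750 * sqrt(21) / 4980282678548177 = -79743.03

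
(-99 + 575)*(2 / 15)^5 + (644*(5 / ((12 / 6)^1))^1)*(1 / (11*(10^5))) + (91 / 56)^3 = 18443861929 / 4276800000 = 4.31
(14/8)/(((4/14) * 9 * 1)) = 0.68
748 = 748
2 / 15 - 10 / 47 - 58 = -40946 / 705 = -58.08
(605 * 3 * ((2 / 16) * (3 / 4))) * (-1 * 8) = -5445 / 4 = -1361.25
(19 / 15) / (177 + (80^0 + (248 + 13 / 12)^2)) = 912 / 44798765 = 0.00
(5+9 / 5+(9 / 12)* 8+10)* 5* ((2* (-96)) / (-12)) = 1824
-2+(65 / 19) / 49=-1797 / 931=-1.93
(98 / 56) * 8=14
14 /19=0.74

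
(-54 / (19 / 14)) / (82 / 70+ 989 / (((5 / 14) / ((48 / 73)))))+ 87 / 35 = 7627521297 / 3095740585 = 2.46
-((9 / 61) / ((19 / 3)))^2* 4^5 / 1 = -746496 / 1343281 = -0.56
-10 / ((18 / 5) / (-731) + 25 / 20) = -146200 / 18203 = -8.03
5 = 5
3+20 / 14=31 / 7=4.43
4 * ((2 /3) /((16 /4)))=2 /3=0.67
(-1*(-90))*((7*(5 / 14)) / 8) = 225 / 8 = 28.12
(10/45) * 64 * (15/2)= 106.67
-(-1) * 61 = 61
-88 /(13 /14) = -1232 /13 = -94.77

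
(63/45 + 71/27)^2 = 295936/18225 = 16.24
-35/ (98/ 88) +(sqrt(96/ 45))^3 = -220/ 7 +128 * sqrt(30)/ 225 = -28.31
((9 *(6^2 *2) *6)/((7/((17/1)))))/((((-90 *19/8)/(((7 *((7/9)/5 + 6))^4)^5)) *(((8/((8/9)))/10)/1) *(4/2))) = -87717659842047421179989648907263979964422541085699814105231186728384/7343153753982596308994293212890625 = -11945502270665830458439330000000000.00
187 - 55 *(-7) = 572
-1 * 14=-14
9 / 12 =3 / 4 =0.75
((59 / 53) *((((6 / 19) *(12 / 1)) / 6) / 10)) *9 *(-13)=-41418 / 5035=-8.23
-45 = -45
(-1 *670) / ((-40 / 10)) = 335 / 2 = 167.50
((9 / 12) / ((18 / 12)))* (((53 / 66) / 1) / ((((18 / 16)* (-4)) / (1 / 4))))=-53 / 2376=-0.02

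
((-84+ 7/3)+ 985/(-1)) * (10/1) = -32000/3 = -10666.67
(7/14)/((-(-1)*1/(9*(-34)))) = -153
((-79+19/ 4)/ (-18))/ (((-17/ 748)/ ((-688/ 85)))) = 124872/ 85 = 1469.08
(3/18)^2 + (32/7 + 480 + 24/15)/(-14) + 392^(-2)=-239937667/6914880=-34.70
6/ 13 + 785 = 10211/ 13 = 785.46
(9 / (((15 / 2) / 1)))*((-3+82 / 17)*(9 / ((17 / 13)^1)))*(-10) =-43524 / 289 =-150.60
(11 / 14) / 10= 11 / 140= 0.08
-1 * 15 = -15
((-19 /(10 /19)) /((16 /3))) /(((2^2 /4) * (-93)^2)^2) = -361 /3989610720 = -0.00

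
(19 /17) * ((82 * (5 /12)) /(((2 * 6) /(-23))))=-89585 /1224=-73.19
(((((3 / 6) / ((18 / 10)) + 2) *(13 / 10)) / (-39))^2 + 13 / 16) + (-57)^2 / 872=18054263 / 3973050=4.54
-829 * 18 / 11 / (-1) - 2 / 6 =44755 / 33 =1356.21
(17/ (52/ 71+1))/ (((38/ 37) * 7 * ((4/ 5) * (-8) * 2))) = -223295/ 2093952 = -0.11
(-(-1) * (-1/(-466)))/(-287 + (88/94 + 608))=47/7051046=0.00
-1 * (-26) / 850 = 13 / 425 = 0.03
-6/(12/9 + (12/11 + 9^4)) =-0.00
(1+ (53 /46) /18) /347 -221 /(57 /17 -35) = 539960095 /77288004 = 6.99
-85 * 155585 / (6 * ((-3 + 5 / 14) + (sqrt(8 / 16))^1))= 648011525 * sqrt(2) / 3813 + 3425203775 / 3813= 1138638.99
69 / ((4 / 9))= 621 / 4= 155.25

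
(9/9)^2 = 1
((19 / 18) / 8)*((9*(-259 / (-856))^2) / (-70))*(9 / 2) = -1638693 / 234475520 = -0.01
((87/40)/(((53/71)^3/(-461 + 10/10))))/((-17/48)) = 17188317864/2530909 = 6791.36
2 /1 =2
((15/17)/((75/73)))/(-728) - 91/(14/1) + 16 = 587787/61880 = 9.50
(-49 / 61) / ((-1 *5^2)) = 49 / 1525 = 0.03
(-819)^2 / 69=223587 / 23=9721.17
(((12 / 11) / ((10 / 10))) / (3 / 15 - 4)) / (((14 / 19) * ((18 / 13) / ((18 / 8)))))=-195 / 308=-0.63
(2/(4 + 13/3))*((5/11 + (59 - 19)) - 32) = 558/275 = 2.03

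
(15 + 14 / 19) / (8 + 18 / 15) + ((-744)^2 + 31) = 553568.71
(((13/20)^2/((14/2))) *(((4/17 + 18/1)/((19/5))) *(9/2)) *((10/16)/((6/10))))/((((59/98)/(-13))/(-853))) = 30500017275/1219648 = 25007.23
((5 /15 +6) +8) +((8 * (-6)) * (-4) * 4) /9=299 /3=99.67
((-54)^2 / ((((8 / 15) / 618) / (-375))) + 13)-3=-1267093115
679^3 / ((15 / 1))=313046839 / 15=20869789.27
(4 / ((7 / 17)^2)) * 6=6936 / 49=141.55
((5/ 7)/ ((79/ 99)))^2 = 0.80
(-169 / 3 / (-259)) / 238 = 169 / 184926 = 0.00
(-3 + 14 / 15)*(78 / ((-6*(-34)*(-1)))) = 403 / 510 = 0.79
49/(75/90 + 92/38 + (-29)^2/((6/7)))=133/2672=0.05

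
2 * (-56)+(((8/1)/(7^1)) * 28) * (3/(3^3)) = -976/9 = -108.44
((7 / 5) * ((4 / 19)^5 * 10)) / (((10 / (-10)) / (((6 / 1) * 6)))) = -516096 / 2476099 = -0.21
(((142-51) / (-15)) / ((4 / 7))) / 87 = -637 / 5220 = -0.12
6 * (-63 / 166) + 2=-23 / 83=-0.28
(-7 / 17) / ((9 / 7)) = -49 / 153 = -0.32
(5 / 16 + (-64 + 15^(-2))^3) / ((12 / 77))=-3677961553270543 / 2187000000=-1681738.25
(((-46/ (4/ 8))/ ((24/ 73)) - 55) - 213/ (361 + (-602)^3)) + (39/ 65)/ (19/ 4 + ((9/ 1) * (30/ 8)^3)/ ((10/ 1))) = -14645198092622687/ 43740271155030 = -334.82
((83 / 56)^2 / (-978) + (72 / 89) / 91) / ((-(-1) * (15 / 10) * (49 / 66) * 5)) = 51866749 / 43469471136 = 0.00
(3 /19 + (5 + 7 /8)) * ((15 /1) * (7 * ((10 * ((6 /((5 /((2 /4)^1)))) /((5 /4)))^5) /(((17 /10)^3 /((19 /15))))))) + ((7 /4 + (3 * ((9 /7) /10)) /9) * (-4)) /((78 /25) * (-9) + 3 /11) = 172058419160389 /4109187140625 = 41.87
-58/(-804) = 29/402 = 0.07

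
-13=-13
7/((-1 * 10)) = -0.70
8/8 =1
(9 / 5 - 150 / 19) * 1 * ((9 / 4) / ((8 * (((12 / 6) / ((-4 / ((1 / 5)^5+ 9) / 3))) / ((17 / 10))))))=3691125 / 17100608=0.22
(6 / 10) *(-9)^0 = 3 / 5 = 0.60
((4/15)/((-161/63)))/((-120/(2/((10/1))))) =1/5750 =0.00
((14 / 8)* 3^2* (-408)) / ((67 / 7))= -44982 / 67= -671.37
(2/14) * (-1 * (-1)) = 1/7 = 0.14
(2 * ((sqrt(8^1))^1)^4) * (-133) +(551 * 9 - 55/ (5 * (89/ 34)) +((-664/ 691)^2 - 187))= -520797990018/ 42495809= -12255.28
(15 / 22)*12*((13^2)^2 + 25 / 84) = 35987235 / 154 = 233683.34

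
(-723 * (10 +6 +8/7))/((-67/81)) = 7027560/469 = 14984.14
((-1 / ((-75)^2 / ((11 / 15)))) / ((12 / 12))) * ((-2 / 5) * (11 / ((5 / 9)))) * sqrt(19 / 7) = 242 * sqrt(133) / 1640625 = 0.00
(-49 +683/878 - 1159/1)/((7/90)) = -47697345/3073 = -15521.43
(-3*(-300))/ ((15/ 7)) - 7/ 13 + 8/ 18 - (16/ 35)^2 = 60153073/ 143325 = 419.70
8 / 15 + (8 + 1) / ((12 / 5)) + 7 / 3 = 397 / 60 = 6.62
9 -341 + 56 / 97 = -32148 / 97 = -331.42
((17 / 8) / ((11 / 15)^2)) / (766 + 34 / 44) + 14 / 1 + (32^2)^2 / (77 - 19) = 129815628903 / 7174948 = 18092.90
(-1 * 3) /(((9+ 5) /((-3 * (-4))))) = -18 /7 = -2.57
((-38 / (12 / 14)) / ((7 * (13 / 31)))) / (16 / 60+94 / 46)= -67735 / 10361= -6.54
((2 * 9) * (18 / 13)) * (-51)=-16524 / 13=-1271.08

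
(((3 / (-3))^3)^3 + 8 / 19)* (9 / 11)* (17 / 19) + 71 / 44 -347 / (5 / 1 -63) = 3303945 / 460636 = 7.17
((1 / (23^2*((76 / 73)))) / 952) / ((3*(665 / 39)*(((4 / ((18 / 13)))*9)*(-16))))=-0.00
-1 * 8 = -8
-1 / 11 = -0.09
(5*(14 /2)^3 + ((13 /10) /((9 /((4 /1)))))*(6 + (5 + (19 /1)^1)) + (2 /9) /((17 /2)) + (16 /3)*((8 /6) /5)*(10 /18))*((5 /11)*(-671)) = -727896835 /1377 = -528610.63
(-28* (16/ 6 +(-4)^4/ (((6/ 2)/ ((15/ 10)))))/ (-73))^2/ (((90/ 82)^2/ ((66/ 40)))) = 556914600704/ 161868375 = 3440.54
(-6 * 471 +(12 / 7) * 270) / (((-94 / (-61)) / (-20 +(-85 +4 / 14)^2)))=-176923381239 / 16121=-10974715.04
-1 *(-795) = 795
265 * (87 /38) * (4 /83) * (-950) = -2305500 /83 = -27777.11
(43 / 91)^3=79507 / 753571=0.11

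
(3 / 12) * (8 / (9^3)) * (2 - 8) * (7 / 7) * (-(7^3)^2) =1936.61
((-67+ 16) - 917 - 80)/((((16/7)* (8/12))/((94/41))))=-129297/82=-1576.79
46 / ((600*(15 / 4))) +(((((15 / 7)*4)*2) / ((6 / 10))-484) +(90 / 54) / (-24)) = -3188343 / 7000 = -455.48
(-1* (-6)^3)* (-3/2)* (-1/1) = 324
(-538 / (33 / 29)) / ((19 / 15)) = -78010 / 209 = -373.25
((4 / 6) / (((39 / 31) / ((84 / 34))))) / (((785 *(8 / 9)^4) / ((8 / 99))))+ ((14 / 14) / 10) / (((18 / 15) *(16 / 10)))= 38324893 / 732800640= 0.05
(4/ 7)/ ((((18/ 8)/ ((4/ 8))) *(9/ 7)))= 8/ 81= 0.10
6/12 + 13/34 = 15/17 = 0.88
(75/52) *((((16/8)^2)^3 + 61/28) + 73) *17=4968675/1456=3412.55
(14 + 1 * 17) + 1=32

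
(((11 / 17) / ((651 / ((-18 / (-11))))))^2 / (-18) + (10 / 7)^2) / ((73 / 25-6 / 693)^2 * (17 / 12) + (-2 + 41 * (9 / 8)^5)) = 1858233503047680000 / 76385533114787898739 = 0.02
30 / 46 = 0.65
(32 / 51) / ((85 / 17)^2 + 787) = 8 / 10353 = 0.00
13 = 13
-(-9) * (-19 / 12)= -57 / 4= -14.25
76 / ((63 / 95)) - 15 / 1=6275 / 63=99.60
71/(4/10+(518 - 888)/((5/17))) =-355/6288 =-0.06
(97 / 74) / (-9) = -97 / 666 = -0.15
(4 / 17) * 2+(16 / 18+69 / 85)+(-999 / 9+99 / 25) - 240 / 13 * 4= -8886599 / 49725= -178.71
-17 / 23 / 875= -17 / 20125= -0.00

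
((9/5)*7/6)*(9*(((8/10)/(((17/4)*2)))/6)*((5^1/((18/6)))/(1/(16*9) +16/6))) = 864/4675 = 0.18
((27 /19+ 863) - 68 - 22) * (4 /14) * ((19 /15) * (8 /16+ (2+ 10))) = 10510 /3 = 3503.33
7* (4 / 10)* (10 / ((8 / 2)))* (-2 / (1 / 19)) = -266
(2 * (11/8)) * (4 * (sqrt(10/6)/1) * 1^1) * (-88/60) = -242 * sqrt(15)/45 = -20.83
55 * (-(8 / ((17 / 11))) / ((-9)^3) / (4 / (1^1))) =1210 / 12393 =0.10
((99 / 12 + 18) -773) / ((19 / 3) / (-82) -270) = 12669 / 4582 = 2.76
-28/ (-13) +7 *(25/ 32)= 7.62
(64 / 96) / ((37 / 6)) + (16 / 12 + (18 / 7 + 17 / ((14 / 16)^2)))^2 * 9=6135.15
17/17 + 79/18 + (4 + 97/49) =11.37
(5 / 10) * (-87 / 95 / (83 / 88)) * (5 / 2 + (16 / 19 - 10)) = 484242 / 149815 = 3.23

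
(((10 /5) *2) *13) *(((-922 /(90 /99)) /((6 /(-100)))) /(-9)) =-97663.70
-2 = -2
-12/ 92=-3/ 23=-0.13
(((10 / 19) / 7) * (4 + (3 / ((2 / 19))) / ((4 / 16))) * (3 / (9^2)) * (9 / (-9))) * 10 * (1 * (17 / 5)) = -11.17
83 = 83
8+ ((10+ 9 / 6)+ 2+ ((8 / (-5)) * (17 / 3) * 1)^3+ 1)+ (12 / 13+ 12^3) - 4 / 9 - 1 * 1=88158769 / 87750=1004.66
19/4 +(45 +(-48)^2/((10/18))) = 83939/20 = 4196.95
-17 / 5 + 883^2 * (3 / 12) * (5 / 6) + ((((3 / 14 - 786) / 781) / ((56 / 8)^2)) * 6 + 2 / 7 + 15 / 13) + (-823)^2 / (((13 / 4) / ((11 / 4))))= 307387693827583 / 417897480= 735557.66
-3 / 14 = -0.21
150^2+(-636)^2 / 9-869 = 66575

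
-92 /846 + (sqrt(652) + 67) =2 *sqrt(163) + 28295 /423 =92.43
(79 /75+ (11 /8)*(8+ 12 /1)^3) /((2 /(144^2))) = 2851473024 /25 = 114058920.96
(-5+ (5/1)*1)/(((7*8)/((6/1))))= 0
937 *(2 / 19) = 1874 / 19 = 98.63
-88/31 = -2.84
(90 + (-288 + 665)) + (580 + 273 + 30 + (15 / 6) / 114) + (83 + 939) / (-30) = 1315.96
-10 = -10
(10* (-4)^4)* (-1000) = -2560000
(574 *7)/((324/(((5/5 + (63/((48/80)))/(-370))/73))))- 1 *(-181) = 158503921/875124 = 181.12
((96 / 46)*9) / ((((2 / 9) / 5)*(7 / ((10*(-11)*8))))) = -8553600 / 161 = -53127.95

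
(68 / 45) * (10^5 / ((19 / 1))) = 1360000 / 171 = 7953.22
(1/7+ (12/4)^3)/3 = 190/21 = 9.05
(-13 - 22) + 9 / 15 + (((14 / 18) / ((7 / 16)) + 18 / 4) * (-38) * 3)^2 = 23046497 / 45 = 512144.38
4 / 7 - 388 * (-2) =5436 / 7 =776.57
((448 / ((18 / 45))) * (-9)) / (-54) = 560 / 3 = 186.67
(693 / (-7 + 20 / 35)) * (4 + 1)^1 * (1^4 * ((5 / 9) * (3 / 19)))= -47.28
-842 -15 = -857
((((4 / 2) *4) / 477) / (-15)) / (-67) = 8 / 479385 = 0.00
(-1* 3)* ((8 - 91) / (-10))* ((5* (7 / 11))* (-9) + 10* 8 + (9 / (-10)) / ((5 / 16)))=-3319917 / 2750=-1207.24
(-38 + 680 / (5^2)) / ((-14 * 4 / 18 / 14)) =243 / 5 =48.60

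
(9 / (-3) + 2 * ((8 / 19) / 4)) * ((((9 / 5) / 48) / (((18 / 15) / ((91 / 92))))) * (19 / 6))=-4823 / 17664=-0.27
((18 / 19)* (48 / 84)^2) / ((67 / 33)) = 9504 / 62377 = 0.15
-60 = -60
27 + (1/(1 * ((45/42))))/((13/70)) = 1249/39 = 32.03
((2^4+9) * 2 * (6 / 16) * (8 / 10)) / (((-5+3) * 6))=-5 / 4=-1.25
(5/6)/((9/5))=25/54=0.46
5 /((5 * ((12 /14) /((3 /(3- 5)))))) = -7 /4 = -1.75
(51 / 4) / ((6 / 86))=731 / 4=182.75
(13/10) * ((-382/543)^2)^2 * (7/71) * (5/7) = 138409789544/6172451228871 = 0.02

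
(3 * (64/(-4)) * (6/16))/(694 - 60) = -9/317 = -0.03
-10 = -10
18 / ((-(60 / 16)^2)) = -1.28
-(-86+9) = 77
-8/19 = -0.42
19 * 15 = 285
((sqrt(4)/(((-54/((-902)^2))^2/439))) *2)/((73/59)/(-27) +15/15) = 1071575312112701/2565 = 417768152870.45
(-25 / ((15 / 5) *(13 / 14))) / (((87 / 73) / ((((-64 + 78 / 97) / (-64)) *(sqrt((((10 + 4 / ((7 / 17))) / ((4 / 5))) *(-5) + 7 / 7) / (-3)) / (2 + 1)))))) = -5593625 *sqrt(71862) / 94786848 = -15.82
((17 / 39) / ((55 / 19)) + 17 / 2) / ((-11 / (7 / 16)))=-259777 / 755040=-0.34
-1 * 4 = -4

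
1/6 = 0.17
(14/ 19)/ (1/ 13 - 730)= -182/ 180291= -0.00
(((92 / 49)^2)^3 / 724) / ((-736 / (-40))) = 8238519040 / 2505272983381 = 0.00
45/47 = 0.96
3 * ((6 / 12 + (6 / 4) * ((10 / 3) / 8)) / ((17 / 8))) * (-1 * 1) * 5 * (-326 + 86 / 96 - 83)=881505 / 272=3240.83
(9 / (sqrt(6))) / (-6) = -sqrt(6) / 4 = -0.61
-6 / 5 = -1.20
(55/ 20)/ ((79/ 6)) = 33/ 158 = 0.21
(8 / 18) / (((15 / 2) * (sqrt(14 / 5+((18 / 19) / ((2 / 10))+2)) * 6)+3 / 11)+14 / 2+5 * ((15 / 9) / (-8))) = -2200352 / 15313283283+278784 * sqrt(86070) / 25522138805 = 0.00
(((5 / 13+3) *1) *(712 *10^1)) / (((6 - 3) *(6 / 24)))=1253120 / 39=32131.28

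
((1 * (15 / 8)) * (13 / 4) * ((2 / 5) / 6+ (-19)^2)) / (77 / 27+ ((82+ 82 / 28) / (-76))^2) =67254144048 / 125341859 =536.57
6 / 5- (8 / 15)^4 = 56654 / 50625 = 1.12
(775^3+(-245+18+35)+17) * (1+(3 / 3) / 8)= 523669725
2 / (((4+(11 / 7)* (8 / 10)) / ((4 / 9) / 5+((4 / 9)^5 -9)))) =-799169 / 236196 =-3.38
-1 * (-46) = 46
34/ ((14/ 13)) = 221/ 7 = 31.57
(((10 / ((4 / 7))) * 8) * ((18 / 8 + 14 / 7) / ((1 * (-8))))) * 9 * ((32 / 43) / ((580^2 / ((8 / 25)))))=-2142 / 4520375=-0.00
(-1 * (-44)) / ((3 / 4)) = 58.67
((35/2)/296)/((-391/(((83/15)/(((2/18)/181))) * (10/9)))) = -525805/347208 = -1.51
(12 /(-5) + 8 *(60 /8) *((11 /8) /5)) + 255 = 269.10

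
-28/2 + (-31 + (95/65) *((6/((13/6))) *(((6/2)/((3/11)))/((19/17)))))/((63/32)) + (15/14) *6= -4691/1521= -3.08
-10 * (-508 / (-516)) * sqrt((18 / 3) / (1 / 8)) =-68.21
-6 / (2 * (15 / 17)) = -3.40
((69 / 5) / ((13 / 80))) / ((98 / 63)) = 4968 / 91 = 54.59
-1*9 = -9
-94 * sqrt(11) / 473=-0.66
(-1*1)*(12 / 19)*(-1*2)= 24 / 19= 1.26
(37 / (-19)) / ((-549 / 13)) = 481 / 10431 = 0.05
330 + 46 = 376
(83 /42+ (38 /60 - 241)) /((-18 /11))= 145.68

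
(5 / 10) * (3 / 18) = 1 / 12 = 0.08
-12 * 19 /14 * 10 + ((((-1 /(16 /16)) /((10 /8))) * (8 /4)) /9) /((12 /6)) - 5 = -52903 /315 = -167.95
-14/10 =-7/5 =-1.40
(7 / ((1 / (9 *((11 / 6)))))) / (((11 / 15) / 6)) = 945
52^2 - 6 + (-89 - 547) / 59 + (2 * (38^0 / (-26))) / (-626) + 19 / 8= 5165550977 / 1920568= 2689.60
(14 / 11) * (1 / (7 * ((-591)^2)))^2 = 2 / 9393785705997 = 0.00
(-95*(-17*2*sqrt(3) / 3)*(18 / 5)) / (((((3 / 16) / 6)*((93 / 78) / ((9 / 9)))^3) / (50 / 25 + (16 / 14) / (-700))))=5336606785536*sqrt(3) / 36493975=253282.20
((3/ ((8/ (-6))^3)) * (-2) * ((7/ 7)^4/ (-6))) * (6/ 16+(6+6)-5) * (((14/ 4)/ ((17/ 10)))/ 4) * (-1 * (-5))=-278775/ 34816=-8.01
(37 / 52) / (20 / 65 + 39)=37 / 2044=0.02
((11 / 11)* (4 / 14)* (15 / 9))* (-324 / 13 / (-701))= 1080 / 63791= 0.02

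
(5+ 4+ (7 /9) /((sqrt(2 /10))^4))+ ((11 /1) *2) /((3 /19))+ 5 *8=1870 /9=207.78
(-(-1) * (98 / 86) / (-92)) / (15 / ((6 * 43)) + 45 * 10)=-0.00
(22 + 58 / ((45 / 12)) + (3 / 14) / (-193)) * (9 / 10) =4555437 / 135100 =33.72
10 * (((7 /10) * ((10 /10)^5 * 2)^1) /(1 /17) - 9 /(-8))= 997 /4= 249.25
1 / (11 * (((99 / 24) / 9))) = 24 / 121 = 0.20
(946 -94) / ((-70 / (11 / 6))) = -781 / 35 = -22.31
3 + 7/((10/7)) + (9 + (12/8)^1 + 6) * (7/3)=232/5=46.40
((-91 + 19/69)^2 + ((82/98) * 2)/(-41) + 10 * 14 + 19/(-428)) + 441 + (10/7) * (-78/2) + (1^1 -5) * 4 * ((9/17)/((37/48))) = 549233485815541/62804198268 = 8745.17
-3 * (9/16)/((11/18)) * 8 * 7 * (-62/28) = 7533/22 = 342.41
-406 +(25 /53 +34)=-371.53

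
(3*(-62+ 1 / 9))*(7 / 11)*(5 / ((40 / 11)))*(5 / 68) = -11.95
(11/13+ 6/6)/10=12/65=0.18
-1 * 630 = -630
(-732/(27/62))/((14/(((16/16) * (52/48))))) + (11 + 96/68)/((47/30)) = -18445447/151011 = -122.15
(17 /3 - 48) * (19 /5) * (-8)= 19304 /15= 1286.93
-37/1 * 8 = -296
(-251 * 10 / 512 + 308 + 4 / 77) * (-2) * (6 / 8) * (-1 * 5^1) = 89635275 / 39424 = 2273.62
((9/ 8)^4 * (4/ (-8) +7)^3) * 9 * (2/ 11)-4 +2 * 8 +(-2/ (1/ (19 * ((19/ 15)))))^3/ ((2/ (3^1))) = -33766807420751/ 202752000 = -166542.41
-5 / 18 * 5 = -25 / 18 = -1.39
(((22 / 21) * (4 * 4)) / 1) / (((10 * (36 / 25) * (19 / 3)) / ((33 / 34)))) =1210 / 6783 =0.18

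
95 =95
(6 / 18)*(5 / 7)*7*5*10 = 250 / 3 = 83.33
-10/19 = -0.53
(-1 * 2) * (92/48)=-23/6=-3.83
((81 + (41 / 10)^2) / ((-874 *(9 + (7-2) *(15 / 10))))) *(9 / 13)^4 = -21391047 / 13729272700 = -0.00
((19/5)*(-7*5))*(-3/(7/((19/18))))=361/6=60.17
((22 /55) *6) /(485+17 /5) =2 /407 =0.00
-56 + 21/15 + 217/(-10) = -763/10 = -76.30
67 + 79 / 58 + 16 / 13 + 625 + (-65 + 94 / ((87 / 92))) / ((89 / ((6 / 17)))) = 694.73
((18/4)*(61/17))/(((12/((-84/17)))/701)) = -2693943/578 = -4660.80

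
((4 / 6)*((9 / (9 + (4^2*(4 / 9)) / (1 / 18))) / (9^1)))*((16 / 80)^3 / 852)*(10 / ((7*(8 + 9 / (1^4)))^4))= 1 / 438883526152575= 0.00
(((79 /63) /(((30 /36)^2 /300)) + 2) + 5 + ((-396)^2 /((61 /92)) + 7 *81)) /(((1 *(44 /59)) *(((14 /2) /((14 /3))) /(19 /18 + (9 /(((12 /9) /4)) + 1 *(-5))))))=112926950195 /23058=4897517.14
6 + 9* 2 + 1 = 25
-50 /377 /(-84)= 0.00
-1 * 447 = -447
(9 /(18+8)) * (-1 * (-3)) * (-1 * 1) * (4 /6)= -9 /13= -0.69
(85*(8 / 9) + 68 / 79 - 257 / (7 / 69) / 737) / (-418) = -267690625 / 1533244482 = -0.17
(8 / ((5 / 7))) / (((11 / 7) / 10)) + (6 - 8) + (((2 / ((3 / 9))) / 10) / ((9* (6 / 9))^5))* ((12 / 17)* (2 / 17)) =118917731 / 1716660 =69.27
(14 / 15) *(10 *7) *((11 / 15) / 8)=539 / 90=5.99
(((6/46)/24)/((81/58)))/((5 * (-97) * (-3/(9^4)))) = 783/44620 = 0.02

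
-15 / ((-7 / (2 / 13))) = 30 / 91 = 0.33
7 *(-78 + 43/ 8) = -4067/ 8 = -508.38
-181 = -181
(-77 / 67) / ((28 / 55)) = -605 / 268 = -2.26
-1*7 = -7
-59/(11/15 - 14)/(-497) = -885/98903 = -0.01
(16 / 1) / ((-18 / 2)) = -16 / 9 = -1.78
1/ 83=0.01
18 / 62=9 / 31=0.29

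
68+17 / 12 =69.42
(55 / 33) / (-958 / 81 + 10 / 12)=-270 / 1781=-0.15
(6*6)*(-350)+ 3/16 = -201597/16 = -12599.81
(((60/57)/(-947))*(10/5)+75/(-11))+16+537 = 108101504/197923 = 546.18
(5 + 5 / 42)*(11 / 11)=215 / 42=5.12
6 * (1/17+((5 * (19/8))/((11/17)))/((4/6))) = 247623/1496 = 165.52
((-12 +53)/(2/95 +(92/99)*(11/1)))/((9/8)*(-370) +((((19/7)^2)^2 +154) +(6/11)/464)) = -3703350420/192421061717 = -0.02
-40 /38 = -20 /19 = -1.05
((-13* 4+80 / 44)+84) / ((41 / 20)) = 7440 / 451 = 16.50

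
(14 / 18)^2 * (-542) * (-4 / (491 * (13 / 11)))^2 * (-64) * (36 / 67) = 13162569728 / 24567841467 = 0.54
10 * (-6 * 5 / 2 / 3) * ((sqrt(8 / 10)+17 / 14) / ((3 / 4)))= -1700 / 21 - 80 * sqrt(5) / 3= -140.58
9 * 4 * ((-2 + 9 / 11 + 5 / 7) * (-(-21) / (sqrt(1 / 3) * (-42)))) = 648 * sqrt(3) / 77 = 14.58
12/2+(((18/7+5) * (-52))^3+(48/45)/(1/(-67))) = -61030086.50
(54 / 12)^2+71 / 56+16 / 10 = 6473 / 280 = 23.12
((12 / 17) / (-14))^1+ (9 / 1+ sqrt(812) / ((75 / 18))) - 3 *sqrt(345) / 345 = -sqrt(345) / 115+ 12 *sqrt(203) / 25+ 1065 / 119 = 15.63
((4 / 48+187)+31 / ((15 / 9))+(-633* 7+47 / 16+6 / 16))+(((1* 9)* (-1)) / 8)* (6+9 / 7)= -4230.20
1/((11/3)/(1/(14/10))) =15/77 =0.19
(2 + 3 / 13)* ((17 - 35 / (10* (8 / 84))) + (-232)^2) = 6241293 / 52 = 120024.87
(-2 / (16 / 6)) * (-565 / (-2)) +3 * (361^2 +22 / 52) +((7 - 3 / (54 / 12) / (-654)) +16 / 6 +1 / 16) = 79734229963 / 204048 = 390762.12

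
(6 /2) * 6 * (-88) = -1584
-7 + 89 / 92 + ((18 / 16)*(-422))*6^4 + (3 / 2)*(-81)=-56617125 / 92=-615403.53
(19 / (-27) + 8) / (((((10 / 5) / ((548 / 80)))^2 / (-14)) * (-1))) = 25882451 / 21600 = 1198.26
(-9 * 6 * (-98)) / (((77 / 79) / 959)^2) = 619890745068 / 121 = 5123064008.83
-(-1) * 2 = 2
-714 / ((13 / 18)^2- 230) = 231336 / 74351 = 3.11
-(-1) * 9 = 9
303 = 303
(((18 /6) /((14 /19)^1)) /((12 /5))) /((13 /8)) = 95 /91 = 1.04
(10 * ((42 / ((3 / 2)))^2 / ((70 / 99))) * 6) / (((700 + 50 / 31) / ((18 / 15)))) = 2062368 / 18125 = 113.79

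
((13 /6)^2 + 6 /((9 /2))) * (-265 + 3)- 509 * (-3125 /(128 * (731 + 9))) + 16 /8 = -1560.48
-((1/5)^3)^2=-1/15625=-0.00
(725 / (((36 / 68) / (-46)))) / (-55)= 113390 / 99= 1145.35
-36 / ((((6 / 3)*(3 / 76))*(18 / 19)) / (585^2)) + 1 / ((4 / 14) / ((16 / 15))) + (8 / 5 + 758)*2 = -2470841656 / 15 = -164722777.07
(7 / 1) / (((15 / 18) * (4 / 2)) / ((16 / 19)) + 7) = 336 / 431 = 0.78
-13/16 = -0.81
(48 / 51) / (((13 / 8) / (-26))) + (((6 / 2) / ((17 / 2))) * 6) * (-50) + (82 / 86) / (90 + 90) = -15912743 / 131580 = -120.94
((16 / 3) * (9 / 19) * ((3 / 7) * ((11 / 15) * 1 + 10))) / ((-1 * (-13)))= 1104 / 1235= 0.89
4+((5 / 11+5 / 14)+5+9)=2897 / 154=18.81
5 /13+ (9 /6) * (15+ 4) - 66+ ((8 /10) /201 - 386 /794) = -390022327 /10373610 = -37.60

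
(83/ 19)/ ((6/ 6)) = 83/ 19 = 4.37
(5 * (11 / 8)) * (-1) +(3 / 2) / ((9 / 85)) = 175 / 24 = 7.29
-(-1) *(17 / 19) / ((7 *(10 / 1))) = 17 / 1330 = 0.01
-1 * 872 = -872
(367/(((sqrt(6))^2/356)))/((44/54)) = 293967/11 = 26724.27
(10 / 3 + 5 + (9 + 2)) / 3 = 6.44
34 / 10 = 17 / 5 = 3.40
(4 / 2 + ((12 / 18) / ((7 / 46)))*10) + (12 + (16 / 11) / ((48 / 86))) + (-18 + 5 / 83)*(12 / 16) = 46.96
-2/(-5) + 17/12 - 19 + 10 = -431/60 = -7.18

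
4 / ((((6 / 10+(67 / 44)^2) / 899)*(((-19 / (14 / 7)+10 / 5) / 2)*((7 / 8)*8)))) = -27847424 / 593313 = -46.94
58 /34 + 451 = 7696 /17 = 452.71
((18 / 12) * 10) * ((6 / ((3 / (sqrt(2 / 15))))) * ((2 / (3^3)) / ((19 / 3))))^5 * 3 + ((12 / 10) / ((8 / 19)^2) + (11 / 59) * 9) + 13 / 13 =4096 * sqrt(30) / 10965837738825 + 89177 / 9440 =9.45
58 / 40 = 29 / 20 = 1.45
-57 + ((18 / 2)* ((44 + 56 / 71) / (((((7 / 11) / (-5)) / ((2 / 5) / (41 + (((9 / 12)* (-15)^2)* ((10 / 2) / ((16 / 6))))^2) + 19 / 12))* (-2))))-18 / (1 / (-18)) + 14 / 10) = 128622200492887 / 46337392430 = 2775.78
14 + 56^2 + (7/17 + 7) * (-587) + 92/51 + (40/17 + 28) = -59596/51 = -1168.55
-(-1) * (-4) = -4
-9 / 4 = -2.25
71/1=71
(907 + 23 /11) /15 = 60.61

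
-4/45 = -0.09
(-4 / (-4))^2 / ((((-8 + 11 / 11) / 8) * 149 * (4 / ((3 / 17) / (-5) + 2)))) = -0.00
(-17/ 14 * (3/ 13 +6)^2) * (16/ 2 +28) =-2007666/ 1183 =-1697.10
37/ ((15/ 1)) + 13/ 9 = 176/ 45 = 3.91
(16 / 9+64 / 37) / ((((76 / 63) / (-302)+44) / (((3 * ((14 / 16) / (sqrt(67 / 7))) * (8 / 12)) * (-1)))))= -1080254 * sqrt(469) / 518772893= -0.05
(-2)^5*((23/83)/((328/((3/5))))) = -276/17015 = -0.02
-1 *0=0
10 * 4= 40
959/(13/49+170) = 46991/8343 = 5.63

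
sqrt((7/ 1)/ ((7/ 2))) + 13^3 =sqrt(2) + 2197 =2198.41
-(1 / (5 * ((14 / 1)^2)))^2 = -1 / 960400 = -0.00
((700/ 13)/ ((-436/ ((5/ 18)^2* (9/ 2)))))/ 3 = -0.01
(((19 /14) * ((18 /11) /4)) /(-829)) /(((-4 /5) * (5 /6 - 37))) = -2565 /110814088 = -0.00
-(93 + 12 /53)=-4941 /53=-93.23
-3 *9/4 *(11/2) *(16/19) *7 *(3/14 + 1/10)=-6534/95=-68.78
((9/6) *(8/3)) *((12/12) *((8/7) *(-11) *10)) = -3520/7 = -502.86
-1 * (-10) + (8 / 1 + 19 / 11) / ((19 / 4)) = 2518 / 209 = 12.05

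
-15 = -15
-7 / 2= -3.50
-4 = -4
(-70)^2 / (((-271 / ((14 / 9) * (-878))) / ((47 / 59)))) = 2830847600 / 143901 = 19672.19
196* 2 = 392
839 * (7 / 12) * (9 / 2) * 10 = 88095 / 4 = 22023.75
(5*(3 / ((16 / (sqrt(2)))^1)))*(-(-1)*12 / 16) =45*sqrt(2) / 64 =0.99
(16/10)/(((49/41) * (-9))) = -328/2205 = -0.15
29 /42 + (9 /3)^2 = 407 /42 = 9.69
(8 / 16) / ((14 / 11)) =11 / 28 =0.39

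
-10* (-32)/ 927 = 320/ 927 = 0.35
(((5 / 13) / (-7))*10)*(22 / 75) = -44 / 273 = -0.16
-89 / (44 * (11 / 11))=-89 / 44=-2.02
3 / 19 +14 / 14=1.16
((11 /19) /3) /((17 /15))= 55 /323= 0.17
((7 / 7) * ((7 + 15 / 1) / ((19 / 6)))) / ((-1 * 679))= -132 / 12901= -0.01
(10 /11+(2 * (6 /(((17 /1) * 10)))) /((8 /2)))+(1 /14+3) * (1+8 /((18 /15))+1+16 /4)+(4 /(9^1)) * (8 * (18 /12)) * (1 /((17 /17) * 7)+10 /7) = 631101 /13090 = 48.21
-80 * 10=-800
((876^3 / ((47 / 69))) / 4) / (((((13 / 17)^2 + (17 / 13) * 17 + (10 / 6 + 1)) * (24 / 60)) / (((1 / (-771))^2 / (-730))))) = -24866147826 / 445793432315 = -0.06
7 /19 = 0.37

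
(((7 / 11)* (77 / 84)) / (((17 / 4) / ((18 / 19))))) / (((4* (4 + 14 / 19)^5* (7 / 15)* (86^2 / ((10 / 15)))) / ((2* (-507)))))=-22024249 / 8249276520000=-0.00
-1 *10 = -10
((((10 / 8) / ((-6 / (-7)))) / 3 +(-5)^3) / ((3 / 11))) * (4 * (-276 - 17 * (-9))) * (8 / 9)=16172860 / 81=199664.94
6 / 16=3 / 8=0.38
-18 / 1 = -18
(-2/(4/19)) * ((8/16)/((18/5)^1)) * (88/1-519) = 40945/72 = 568.68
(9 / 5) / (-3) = -3 / 5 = -0.60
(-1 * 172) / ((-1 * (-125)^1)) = -172 / 125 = -1.38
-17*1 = -17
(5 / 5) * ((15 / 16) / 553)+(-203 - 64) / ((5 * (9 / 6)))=-1574869 / 44240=-35.60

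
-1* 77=-77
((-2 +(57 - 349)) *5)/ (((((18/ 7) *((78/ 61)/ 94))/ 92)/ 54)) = -2714131560/ 13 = -208779350.77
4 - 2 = 2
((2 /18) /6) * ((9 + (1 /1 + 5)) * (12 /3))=10 /9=1.11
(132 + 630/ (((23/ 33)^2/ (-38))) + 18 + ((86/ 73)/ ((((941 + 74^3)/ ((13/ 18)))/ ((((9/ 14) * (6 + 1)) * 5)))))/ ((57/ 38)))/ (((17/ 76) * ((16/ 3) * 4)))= -516784471824913/ 50191596176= -10296.24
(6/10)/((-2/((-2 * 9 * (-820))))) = -4428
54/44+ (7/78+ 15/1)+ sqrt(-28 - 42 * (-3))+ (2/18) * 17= 7 * sqrt(2)+ 23431/1287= 28.11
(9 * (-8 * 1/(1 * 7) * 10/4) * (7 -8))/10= 18/7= 2.57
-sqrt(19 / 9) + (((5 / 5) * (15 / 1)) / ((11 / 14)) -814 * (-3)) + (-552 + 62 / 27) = 567682 / 297 -sqrt(19) / 3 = 1909.93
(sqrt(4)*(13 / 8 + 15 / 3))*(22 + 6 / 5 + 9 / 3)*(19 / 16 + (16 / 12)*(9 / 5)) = 1992641 / 1600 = 1245.40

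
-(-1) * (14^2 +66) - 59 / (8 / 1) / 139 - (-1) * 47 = 343549 / 1112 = 308.95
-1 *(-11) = 11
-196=-196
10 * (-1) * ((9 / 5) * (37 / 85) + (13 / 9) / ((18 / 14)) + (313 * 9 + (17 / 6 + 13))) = -195171871 / 6885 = -28347.40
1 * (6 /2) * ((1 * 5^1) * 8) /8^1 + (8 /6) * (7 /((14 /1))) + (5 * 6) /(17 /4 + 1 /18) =2105 /93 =22.63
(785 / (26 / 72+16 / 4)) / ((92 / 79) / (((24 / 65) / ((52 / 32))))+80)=136512 / 64559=2.11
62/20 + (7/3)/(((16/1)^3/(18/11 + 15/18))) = 12576329/4055040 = 3.10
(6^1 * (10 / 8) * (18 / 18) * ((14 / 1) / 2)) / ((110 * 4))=21 / 176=0.12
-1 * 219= -219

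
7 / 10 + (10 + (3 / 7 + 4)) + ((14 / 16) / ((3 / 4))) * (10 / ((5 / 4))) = 5137 / 210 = 24.46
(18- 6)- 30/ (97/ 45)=-186/ 97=-1.92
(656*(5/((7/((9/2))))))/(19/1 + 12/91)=191880/1741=110.21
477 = 477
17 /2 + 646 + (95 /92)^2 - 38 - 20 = 5057801 /8464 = 597.57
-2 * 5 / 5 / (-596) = 1 / 298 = 0.00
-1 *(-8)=8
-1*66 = -66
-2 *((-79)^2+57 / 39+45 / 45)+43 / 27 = -12485.33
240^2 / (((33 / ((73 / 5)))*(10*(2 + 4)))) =4672 / 11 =424.73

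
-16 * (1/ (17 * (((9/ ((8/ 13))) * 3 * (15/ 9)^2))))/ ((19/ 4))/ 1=-512/ 314925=-0.00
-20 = -20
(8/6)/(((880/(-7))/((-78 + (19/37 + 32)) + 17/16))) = 184093/390720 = 0.47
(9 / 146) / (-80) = -9 / 11680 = -0.00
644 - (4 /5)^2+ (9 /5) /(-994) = 15987451 /24850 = 643.36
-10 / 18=-5 / 9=-0.56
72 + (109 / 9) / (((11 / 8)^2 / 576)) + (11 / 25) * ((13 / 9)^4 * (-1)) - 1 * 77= 73094007784 / 19847025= 3682.87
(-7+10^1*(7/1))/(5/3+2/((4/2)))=189/8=23.62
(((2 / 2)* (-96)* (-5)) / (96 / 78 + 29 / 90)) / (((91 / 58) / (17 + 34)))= 127785600 / 12719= 10046.83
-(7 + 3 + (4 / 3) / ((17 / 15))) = -190 / 17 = -11.18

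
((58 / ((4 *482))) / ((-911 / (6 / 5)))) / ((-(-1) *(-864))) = 29 / 632306880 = 0.00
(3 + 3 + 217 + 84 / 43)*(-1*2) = -19346 / 43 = -449.91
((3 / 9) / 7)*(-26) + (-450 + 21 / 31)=-293315 / 651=-450.56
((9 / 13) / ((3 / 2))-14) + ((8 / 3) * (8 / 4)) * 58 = 11536 / 39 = 295.79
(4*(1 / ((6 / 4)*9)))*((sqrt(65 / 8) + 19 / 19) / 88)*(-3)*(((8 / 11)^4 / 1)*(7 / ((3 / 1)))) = -7168*sqrt(130) / 4348377 - 28672 / 4348377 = -0.03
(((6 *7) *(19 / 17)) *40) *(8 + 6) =446880 / 17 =26287.06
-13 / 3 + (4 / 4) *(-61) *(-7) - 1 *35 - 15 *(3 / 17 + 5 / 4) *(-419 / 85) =1710215 / 3468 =493.14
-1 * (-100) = 100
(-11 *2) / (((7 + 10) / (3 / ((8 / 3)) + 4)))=-451 / 68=-6.63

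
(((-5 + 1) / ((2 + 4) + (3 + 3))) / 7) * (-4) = 4 / 21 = 0.19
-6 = -6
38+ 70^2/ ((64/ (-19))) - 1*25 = -23067/ 16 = -1441.69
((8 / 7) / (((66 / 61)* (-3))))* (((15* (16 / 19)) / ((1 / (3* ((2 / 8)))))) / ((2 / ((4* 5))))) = -48800 / 1463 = -33.36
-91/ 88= -1.03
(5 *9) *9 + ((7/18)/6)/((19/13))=831151/2052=405.04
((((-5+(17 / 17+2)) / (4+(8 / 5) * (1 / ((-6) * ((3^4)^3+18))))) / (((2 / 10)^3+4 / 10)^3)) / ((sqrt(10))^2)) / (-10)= 23066796875 / 313326928736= 0.07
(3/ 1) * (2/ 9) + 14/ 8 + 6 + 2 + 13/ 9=427/ 36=11.86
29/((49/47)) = 1363/49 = 27.82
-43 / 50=-0.86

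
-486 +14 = -472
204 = 204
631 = 631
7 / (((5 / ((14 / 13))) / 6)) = 588 / 65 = 9.05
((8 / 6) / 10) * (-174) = -116 / 5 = -23.20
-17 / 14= -1.21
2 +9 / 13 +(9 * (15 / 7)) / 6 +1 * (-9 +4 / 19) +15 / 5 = 405 / 3458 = 0.12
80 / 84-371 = -370.05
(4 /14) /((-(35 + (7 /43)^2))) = -1849 /226674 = -0.01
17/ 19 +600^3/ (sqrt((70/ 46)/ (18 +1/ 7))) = 17/ 19 +43200000 * sqrt(14605)/ 7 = 745824229.24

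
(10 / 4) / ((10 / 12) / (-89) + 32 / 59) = 78765 / 16793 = 4.69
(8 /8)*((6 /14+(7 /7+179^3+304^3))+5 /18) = 4262555393 /126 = 33829804.71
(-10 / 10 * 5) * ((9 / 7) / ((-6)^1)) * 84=90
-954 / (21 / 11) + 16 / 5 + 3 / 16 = -277943 / 560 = -496.33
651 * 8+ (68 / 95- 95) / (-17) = 8419877 / 1615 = 5213.55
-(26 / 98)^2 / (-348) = 169 / 835548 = 0.00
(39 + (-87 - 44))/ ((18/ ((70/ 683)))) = -0.52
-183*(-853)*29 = 4526871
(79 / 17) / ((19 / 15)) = 1185 / 323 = 3.67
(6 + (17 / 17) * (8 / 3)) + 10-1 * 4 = 44 / 3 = 14.67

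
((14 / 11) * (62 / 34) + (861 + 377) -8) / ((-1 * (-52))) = 57611 / 2431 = 23.70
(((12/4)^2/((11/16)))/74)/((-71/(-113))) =8136/28897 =0.28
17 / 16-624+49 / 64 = -39819 / 64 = -622.17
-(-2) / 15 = 2 / 15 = 0.13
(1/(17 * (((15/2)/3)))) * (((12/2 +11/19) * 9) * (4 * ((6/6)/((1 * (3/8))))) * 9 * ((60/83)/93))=864000/831079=1.04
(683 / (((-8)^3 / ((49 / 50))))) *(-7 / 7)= 33467 / 25600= 1.31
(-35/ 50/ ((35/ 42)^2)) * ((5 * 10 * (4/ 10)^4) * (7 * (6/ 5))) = -169344/ 15625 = -10.84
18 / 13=1.38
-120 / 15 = -8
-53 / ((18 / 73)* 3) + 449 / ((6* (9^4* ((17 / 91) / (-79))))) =-25588189 / 334611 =-76.47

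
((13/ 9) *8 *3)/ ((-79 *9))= -0.05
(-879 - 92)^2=942841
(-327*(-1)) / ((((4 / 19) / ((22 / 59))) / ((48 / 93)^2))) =8747904 / 56699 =154.29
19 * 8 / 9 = 152 / 9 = 16.89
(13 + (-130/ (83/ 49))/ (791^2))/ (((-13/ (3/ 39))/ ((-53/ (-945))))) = -56170301/ 13019974695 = -0.00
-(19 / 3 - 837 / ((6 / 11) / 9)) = 82825 / 6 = 13804.17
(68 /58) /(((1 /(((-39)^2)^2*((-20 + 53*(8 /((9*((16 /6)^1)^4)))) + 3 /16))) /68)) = -6463205868483 /1856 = -3482330748.11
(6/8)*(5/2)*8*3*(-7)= -315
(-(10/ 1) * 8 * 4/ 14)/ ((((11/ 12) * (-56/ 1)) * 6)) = 40/ 539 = 0.07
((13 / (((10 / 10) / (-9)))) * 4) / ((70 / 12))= -2808 / 35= -80.23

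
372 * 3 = 1116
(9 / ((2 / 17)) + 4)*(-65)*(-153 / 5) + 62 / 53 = 16972261 / 106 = 160115.67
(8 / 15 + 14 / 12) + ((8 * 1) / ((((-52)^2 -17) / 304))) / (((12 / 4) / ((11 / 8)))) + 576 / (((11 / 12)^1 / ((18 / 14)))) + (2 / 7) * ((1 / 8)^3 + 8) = 645363767387 / 794492160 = 812.30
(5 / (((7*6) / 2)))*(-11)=-55 / 21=-2.62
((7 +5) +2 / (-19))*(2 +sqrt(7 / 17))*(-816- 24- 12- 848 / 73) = -28495888 / 1387- 14247944*sqrt(119) / 23579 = -27136.72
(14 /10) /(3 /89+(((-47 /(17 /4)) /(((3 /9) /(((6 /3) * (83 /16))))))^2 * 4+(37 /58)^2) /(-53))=-32100939724 /205026096833245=-0.00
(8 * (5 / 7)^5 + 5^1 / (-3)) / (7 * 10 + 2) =-9035 / 3630312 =-0.00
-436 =-436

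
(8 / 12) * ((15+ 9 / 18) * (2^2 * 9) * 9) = 3348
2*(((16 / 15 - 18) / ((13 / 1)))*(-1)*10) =1016 / 39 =26.05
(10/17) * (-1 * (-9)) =90/17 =5.29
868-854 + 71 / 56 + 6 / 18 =2621 / 168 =15.60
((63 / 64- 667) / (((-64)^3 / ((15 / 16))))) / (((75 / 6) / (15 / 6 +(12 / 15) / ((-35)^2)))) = 31337559 / 65766686720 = 0.00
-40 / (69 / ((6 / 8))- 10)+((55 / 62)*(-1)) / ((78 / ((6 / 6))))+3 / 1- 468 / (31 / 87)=-259923683 / 198276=-1310.92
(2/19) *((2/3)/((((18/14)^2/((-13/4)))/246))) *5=-261170/1539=-169.70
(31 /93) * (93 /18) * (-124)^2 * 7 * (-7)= -11678072 /9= -1297563.56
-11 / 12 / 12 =-11 / 144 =-0.08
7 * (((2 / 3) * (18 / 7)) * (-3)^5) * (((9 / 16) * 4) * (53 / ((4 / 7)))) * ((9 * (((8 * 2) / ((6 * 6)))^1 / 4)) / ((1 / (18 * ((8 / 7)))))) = -12518388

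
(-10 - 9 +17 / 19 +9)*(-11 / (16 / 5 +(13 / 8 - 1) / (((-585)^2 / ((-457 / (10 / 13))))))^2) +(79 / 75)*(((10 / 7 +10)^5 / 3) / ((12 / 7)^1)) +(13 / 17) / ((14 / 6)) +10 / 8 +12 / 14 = 6073717347688709378079409 / 152054950771815049476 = 39944.23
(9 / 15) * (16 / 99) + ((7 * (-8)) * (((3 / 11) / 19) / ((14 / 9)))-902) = -2829086 / 3135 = -902.42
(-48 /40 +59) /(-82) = -289 /410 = -0.70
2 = 2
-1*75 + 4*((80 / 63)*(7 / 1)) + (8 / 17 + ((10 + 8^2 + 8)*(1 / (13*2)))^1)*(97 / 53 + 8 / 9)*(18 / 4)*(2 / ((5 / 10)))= 14542031 / 105417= 137.95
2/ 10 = 1/ 5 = 0.20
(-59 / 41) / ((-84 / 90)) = 885 / 574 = 1.54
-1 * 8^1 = -8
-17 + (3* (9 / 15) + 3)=-61 / 5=-12.20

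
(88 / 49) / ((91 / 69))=6072 / 4459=1.36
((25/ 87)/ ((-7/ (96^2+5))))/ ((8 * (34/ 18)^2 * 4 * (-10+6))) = 6224175/ 7509376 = 0.83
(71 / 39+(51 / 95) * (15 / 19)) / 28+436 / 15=4103581 / 140790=29.15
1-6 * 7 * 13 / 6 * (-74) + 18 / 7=6737.57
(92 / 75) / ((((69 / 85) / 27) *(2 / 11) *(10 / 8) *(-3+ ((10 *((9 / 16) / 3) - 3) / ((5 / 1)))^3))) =-225280 / 3779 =-59.61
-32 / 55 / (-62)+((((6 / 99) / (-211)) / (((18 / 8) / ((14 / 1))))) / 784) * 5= 0.01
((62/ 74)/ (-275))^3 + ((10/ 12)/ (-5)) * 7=-7373968944371/ 6320544656250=-1.17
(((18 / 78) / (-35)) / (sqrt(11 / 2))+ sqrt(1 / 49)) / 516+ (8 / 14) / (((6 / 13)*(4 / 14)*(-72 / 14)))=-13691 / 16254-sqrt(22) / 860860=-0.84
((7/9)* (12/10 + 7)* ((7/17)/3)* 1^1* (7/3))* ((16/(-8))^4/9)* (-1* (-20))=900032/12393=72.62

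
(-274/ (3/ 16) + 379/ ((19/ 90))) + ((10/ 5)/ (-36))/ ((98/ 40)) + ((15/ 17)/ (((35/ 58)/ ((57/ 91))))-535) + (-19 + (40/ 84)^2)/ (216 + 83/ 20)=-32015631227/ 159868527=-200.26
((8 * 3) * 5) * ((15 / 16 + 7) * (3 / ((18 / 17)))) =10795 / 4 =2698.75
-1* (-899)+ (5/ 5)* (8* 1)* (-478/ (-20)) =5451/ 5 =1090.20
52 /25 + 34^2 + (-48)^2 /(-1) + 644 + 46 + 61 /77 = -876121 /1925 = -455.13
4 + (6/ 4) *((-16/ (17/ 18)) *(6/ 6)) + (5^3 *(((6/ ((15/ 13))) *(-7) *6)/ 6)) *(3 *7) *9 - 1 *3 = -14619565/ 17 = -859974.41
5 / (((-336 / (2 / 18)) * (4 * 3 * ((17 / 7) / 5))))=-25 / 88128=-0.00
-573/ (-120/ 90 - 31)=17.72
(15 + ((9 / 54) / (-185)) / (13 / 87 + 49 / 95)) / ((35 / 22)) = 9589217 / 1017130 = 9.43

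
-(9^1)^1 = -9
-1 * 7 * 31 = -217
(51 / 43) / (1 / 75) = 88.95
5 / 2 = 2.50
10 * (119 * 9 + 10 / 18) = 96440 / 9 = 10715.56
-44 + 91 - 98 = -51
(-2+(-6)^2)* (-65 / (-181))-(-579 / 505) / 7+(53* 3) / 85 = 154938286 / 10877195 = 14.24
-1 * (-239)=239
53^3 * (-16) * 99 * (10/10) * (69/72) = -225995286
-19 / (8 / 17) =-323 / 8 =-40.38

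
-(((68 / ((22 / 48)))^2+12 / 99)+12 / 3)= -7991768 / 363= -22015.89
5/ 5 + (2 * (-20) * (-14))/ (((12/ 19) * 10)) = 269/ 3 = 89.67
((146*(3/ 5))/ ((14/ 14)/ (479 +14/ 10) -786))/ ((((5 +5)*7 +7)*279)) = -350692/ 67598658435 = -0.00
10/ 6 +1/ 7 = 38/ 21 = 1.81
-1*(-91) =91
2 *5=10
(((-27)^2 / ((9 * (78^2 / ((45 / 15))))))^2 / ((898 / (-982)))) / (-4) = 357939 / 820728896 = 0.00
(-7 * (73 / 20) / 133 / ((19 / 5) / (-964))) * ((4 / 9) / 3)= 70372 / 9747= 7.22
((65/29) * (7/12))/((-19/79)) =-35945/6612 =-5.44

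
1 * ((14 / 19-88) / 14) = -829 / 133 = -6.23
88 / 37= 2.38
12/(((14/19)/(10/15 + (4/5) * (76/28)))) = 11324/245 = 46.22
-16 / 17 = -0.94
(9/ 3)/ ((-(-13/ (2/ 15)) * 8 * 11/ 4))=1/ 715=0.00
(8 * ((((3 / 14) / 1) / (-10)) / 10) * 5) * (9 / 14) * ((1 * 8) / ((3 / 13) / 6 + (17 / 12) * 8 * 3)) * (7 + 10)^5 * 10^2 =-5315944608 / 2891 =-1838790.94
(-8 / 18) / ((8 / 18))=-1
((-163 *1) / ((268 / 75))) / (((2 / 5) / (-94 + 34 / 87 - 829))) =1635440125 / 15544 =105213.60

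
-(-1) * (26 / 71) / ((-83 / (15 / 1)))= -390 / 5893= -0.07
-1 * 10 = -10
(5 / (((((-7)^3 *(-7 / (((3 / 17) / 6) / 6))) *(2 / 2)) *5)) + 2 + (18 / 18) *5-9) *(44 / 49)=-10775677 / 6000099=-1.80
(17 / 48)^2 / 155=0.00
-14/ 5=-2.80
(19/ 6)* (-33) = -209/ 2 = -104.50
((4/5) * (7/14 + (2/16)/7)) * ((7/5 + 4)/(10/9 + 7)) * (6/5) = 21141/63875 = 0.33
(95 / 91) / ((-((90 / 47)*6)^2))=-41971 / 5307120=-0.01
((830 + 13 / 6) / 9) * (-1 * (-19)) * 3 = 94867 / 18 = 5270.39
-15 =-15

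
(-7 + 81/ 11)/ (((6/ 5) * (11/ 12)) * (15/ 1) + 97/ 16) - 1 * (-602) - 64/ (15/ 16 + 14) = 567288530/ 949069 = 597.73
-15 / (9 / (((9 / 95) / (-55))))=3 / 1045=0.00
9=9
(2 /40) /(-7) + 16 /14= 159 /140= 1.14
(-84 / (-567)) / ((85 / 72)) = 32 / 255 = 0.13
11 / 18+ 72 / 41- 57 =-40319 / 738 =-54.63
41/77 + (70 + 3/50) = 271781/3850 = 70.59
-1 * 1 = -1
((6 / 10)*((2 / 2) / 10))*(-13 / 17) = -39 / 850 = -0.05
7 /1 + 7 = 14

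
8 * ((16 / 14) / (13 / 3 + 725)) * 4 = 192 / 3829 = 0.05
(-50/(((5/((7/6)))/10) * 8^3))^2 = 0.05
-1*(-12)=12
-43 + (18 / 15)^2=-1039 / 25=-41.56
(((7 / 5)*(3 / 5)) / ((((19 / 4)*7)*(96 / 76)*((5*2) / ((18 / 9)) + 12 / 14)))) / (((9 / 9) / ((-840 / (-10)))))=294 / 1025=0.29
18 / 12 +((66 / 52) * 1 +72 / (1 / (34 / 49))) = 33588 / 637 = 52.73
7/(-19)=-7/19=-0.37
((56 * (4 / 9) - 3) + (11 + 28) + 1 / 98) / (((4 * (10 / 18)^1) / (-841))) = -45172633 / 1960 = -23047.26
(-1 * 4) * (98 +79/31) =-12468/31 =-402.19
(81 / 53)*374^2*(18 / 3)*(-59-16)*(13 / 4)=-16570060650 / 53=-312642653.77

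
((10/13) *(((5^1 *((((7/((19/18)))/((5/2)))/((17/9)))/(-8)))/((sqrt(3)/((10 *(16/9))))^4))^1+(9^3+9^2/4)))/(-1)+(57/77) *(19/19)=3261046941479/471404934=6917.72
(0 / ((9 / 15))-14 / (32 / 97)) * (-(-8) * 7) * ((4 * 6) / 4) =-14259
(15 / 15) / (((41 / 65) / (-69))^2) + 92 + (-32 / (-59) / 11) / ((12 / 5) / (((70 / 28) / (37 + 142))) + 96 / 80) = 28454590496599 / 2359765947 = 12058.23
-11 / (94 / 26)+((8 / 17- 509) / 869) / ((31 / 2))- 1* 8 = -238495427 / 21524261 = -11.08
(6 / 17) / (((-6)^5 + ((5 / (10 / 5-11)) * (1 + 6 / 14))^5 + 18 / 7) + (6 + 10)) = -2977309629 / 65442078798983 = -0.00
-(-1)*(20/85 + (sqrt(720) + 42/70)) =71/85 + 12*sqrt(5) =27.67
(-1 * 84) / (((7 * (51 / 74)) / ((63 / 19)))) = -18648 / 323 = -57.73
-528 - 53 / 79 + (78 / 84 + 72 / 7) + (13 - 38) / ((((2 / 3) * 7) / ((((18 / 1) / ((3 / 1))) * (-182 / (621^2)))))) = -517.44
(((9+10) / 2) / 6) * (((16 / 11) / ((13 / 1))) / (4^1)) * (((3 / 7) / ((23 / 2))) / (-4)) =-19 / 46046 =-0.00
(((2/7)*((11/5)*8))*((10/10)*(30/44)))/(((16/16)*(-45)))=-8/105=-0.08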